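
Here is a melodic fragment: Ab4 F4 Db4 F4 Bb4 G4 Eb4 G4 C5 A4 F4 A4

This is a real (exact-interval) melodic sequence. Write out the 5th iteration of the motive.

The 4-note cells begin on Ab4, Bb4, C5 — each up a 2nd from the last.
Carrying on: D5 → E5.
Statement 5 starts on E5 and keeps the same exact contour: E5 C#5 A4 C#5.

E5 C#5 A4 C#5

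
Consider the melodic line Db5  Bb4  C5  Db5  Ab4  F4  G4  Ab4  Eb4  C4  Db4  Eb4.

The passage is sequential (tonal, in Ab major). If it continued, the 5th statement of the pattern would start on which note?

F3

With a 4-note motive the entries are Db5, Ab4, Eb4, each down a 4th from the previous.
Continuing: Bb3 → F3. Statement 5 starts on F3.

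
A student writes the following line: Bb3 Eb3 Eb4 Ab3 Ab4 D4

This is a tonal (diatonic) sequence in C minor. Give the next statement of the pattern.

D5 G4

Taking 2-note groups, the heads are Bb3, Eb4, Ab4: the pattern moves up a 4th.
From D5 the diatonic shape gives D5 G4.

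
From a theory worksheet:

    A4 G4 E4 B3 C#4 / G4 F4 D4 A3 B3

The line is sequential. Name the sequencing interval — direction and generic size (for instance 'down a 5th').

down a 2nd

The 5-note cells begin on A4, G4 — each down a 2nd from the last.
A4 to G4 is down a 2nd.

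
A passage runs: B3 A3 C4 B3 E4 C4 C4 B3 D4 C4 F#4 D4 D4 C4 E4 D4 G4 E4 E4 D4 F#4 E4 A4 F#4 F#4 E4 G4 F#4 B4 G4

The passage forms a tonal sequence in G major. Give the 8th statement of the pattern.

B4 A4 C5 B4 E5 C5

With a 6-note motive the entries are B3, C4, D4, E4, F#4, each up a 2nd from the previous.
Continuing the starts: G4 → A4 → B4.
From B4 the diatonic shape gives B4 A4 C5 B4 E5 C5.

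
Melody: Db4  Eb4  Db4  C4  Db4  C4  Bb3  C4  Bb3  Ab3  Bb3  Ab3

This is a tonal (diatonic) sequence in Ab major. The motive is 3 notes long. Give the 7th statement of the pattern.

Eb3 F3 Eb3

The 3-note cells begin on Db4, C4, Bb3, Ab3 — each down a 2nd from the last.
Extending down a 2nd: G3 → F3 → Eb3.
So cell 7 is Eb3 F3 Eb3.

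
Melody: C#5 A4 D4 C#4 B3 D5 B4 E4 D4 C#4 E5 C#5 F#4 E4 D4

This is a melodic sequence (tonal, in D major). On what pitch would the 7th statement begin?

The 5-note cells begin on C#5, D5, E5 — each up a 2nd from the last.
Continuing: F#5 → G5 → A5 → B5. Statement 7 starts on B5.

B5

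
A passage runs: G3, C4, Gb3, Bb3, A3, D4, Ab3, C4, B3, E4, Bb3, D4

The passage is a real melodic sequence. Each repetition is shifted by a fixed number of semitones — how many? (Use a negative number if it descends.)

Unit = 4 notes; the statements start on G3, A3, B3, moving up a 2nd each time.
G3 to A3 spans +2 semitones.

2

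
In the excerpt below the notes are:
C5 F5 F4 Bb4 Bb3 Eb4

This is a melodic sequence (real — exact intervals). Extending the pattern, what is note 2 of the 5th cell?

Db3

Grouping in 2s, the 2nd note of each cell is F5, Bb4, Eb4.
Carrying that down a 5th forward: Ab3 → Db3.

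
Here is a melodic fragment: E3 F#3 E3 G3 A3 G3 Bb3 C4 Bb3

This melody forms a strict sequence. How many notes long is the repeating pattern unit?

3

9 notes total. Splitting into 3 groups of 3:
E3 F#3 E3 | G3 A3 G3 | Bb3 C4 Bb3
Every group is a transposition up a 3rd of the one before; no shorter unit works.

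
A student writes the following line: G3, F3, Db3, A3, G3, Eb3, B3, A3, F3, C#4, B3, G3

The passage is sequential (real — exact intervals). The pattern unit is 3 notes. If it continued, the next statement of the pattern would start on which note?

Taking 3-note groups, the heads are G3, A3, B3, C#4: the pattern moves up a 2nd.
One more step up a 2nd gives D#4.

D#4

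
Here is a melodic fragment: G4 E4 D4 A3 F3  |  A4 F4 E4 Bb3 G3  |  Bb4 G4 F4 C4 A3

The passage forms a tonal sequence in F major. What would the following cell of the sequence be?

C5 A4 G4 D4 Bb3

The 5-note cells begin on G4, A4, Bb4 — each up a 2nd from the last.
From C5 the diatonic shape gives C5 A4 G4 D4 Bb3.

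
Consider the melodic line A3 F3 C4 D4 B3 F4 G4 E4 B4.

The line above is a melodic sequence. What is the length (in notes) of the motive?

9 notes total. Splitting into 3 groups of 3:
A3 F3 C4 | D4 B3 F4 | G4 E4 B4
Each cell is the previous one up a 4th — so the unit is 3 notes.

3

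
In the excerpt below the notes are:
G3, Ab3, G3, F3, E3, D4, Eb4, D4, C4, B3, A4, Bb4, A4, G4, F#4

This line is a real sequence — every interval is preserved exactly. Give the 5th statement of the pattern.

With a 5-note motive the entries are G3, D4, A4, each up a 5th from the previous.
Continuing the starts: E5 → B5.
Statement 5 starts on B5 and keeps the same exact contour: B5 C6 B5 A5 G#5.

B5 C6 B5 A5 G#5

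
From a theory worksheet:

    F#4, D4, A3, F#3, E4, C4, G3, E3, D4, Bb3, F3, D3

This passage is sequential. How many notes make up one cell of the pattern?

4

12 notes total. Splitting into 3 groups of 4:
F#4 D4 A3 F#3 | E4 C4 G3 E3 | D4 Bb3 F3 D3
Each cell is the previous one down a 2nd — so the unit is 4 notes.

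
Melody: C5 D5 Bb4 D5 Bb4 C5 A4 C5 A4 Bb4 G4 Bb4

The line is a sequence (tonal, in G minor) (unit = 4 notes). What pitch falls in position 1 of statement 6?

Eb4

The unit is 4 notes. Position-1 pitches of the 3 shown cells: C5, Bb4, A4.
Extending down a 2nd: G4 → F4 → Eb4.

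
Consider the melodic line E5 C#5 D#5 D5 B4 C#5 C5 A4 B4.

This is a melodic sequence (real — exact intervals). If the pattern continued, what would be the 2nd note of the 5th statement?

With 3-note cells, note 2 of each statement runs C#5, B4, A4.
Extending down a 2nd: G4 → F4.

F4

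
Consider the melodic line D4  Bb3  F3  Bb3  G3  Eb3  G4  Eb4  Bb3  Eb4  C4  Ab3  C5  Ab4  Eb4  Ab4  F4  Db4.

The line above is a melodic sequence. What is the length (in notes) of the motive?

There are 18 notes; a 6-note unit gives 3 cells:
D4 Bb3 F3 Bb3 G3 Eb3 | G4 Eb4 Bb3 Eb4 C4 Ab3 | C5 Ab4 Eb4 Ab4 F4 Db4
Each cell is the previous one up a 4th — so the unit is 6 notes.

6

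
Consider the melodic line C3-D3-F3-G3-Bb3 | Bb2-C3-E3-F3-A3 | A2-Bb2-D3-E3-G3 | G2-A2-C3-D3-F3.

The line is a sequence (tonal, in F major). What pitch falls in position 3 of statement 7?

The unit is 5 notes. Position-3 pitches of the 4 shown cells: F3, E3, D3, C3.
Each moves down a 2nd. Continuing: Bb2 → A2 → G2.

G2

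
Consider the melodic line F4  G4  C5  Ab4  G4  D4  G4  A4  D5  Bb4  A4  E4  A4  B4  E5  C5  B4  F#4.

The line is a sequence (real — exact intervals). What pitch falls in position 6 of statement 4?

With 6-note cells, note 6 of each statement runs D4, E4, F#4.
One more up a 2nd gives G#4.

G#4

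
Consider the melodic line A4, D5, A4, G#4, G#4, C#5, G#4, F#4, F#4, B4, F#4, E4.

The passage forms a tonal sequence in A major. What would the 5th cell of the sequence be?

D4 G#4 D4 C#4

Taking 4-note groups, the heads are A4, G#4, F#4: the pattern moves down a 2nd.
Extending down a 2nd: E4 → D4.
Statement 5 starts on D4 and keeps the same diatonic contour: D4 G#4 D4 C#4.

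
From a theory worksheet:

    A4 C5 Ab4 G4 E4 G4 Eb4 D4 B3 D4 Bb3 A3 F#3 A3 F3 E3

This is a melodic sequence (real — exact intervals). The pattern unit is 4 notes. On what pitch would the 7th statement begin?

Unit = 4 notes; the statements start on A4, E4, B3, F#3, moving down a 4th each time.
Extending the heads down a 4th: C#3 → G#2 → D#2.

D#2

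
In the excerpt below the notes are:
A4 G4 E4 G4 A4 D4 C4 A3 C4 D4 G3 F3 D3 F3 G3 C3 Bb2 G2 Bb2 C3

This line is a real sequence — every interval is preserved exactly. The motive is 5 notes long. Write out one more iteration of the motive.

F2 Eb2 C2 Eb2 F2

With a 5-note motive the entries are A4, D4, G3, C3, each down a 5th from the previous.
Statement 5 starts on F2 and keeps the same exact contour: F2 Eb2 C2 Eb2 F2.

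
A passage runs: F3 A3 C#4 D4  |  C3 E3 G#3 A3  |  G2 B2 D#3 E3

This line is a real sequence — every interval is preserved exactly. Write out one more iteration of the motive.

D2 F#2 A#2 B2

With a 4-note motive the entries are F3, C3, G2, each down a 4th from the previous.
From D2 the exact shape gives D2 F#2 A#2 B2.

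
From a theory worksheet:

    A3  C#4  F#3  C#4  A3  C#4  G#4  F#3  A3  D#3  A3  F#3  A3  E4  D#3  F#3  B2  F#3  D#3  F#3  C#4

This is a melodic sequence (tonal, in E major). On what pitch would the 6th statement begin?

E2

Unit = 7 notes; the statements start on A3, F#3, D#3, moving down a 3rd each time.
Extending the heads down a 3rd: B2 → G#2 → E2.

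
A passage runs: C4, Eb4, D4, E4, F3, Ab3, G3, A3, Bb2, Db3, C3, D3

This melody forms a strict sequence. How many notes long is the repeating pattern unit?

There are 12 notes; a 4-note unit gives 3 cells:
C4 Eb4 D4 E4 | F3 Ab3 G3 A3 | Bb2 Db3 C3 D3
Each cell is the previous one down a 5th — so the unit is 4 notes.

4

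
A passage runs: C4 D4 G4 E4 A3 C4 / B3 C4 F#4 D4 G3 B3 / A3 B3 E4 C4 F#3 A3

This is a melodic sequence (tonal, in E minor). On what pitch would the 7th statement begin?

D3

With a 6-note motive the entries are C4, B3, A3, each down a 2nd from the previous.
Extending the heads down a 2nd: G3 → F#3 → E3 → D3.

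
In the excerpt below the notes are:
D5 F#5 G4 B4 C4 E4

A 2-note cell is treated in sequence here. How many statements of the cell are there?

6 notes in groups of 2 gives 6/2 = 3 statements.
Starts: D5, G4, C4 — each down a 5th.

3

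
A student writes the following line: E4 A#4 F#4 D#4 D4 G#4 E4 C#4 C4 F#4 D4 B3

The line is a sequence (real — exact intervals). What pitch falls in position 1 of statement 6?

Gb3

The unit is 4 notes. Position-1 pitches of the 3 shown cells: E4, D4, C4.
Each moves down a 2nd. Continuing: Bb3 → Ab3 → Gb3.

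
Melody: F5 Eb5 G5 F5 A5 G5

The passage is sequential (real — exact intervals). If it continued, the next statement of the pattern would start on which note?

B5

The 2-note cells begin on F5, G5, A5 — each up a 2nd from the last.
One more step up a 2nd gives B5.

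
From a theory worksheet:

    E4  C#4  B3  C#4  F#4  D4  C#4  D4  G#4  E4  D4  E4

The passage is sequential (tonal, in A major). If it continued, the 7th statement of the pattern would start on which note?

D5

The 4-note cells begin on E4, F#4, G#4 — each up a 2nd from the last.
Extending the heads up a 2nd: A4 → B4 → C#5 → D5.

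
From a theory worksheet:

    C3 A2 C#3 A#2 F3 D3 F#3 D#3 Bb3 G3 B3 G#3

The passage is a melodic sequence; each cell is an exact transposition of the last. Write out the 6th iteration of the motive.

Unit = 4 notes; the statements start on C3, F3, Bb3, moving up a 4th each time.
Extending up a 4th: Eb4 → Ab4 → Db5.
From Db5 the exact shape gives Db5 Bb4 D5 B4.

Db5 Bb4 D5 B4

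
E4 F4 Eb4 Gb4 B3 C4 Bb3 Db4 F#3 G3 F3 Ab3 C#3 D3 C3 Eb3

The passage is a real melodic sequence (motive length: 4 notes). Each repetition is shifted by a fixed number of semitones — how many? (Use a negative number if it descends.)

-5

The 4-note cells begin on E4, B3, F#3, C#3 — each down a 4th from the last.
E4→B3 is 59 − 64 = -5 semitones.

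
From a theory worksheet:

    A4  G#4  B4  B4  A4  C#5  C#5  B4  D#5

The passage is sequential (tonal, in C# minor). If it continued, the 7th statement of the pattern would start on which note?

G#5

Unit = 3 notes; the statements start on A4, B4, C#5, moving up a 2nd each time.
Continuing: D#5 → E5 → F#5 → G#5. Statement 7 starts on G#5.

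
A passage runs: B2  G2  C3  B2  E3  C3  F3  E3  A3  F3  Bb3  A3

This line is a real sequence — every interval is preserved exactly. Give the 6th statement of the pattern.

With a 4-note motive the entries are B2, E3, A3, each up a 4th from the previous.
Carrying on: D4 → G4 → C5.
So cell 6 is C5 Ab4 Db5 C5.

C5 Ab4 Db5 C5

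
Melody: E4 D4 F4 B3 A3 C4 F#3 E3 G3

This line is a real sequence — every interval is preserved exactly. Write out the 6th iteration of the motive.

D#2 C#2 E2

The 3-note cells begin on E4, B3, F#3 — each down a 4th from the last.
Continuing the starts: C#3 → G#2 → D#2.
Statement 6 starts on D#2 and keeps the same exact contour: D#2 C#2 E2.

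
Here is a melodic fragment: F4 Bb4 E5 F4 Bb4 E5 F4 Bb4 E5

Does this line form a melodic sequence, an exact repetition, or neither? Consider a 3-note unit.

repetition

Each 3-note cell is identical (F4 Bb4 E5), restated at the same pitch.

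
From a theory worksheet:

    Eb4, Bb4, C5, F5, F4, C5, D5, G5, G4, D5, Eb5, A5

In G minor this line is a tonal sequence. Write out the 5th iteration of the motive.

The 4-note cells begin on Eb4, F4, G4 — each up a 2nd from the last.
Continuing the starts: A4 → Bb4.
So cell 5 is Bb4 F5 G5 C6.

Bb4 F5 G5 C6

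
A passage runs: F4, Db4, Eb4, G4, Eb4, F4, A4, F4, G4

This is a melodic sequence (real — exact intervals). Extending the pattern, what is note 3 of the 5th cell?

B4

With 3-note cells, note 3 of each statement runs Eb4, F4, G4.
Each moves up a 2nd. Continuing: A4 → B4.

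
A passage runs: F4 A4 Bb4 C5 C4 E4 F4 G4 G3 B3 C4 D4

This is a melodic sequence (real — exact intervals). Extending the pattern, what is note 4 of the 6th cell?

B2

With 4-note cells, note 4 of each statement runs C5, G4, D4.
Extending down a 4th: A3 → E3 → B2.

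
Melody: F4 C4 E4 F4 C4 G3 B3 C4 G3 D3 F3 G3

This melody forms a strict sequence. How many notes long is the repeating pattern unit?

4

Try groups of 4 (3 cells in 12 notes):
F4 C4 E4 F4 | C4 G3 B3 C4 | G3 D3 F3 G3
That's a consistent down a 4th shift per cell, and no other grouping gives one.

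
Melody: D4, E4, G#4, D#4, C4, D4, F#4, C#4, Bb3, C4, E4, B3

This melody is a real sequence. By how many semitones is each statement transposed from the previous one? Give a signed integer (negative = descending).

-2

Taking 4-note groups, the heads are D4, C4, Bb3: the pattern moves down a 2nd.
Counting half-steps from D4 to C4: -2.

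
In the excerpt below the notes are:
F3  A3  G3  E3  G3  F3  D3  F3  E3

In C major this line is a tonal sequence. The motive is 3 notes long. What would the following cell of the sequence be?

C3 E3 D3

Taking 3-note groups, the heads are F3, E3, D3: the pattern moves down a 2nd.
So cell 4 is C3 E3 D3.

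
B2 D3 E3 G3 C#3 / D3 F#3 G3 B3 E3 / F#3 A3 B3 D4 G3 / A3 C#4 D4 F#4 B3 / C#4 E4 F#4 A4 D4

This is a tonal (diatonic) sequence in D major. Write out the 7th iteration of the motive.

Taking 5-note groups, the heads are B2, D3, F#3, A3, C#4: the pattern moves up a 3rd.
Extending up a 3rd: E4 → G4.
From G4 the diatonic shape gives G4 B4 C#5 E5 A4.

G4 B4 C#5 E5 A4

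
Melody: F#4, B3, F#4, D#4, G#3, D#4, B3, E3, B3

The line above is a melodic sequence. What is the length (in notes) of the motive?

3

Try groups of 3 (3 cells in 9 notes):
F#4 B3 F#4 | D#4 G#3 D#4 | B3 E3 B3
Each cell is the previous one down a 3rd — so the unit is 3 notes.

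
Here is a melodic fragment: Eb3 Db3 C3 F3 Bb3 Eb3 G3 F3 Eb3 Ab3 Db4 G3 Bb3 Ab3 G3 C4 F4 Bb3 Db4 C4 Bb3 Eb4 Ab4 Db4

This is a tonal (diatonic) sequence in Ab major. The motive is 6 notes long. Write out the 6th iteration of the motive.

Ab4 G4 F4 Bb4 Eb5 Ab4

Unit = 6 notes; the statements start on Eb3, G3, Bb3, Db4, moving up a 3rd each time.
Extending up a 3rd: F4 → Ab4.
From Ab4 the diatonic shape gives Ab4 G4 F4 Bb4 Eb5 Ab4.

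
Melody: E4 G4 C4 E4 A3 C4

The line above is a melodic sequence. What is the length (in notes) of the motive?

There are 6 notes; a 2-note unit gives 3 cells:
E4 G4 | C4 E4 | A3 C4
Every group is a transposition down a 3rd of the one before; no shorter unit works.

2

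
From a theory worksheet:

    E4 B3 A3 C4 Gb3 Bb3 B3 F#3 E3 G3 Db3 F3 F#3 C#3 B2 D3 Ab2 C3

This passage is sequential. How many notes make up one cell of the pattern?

Try groups of 6 (3 cells in 18 notes):
E4 B3 A3 C4 Gb3 Bb3 | B3 F#3 E3 G3 Db3 F3 | F#3 C#3 B2 D3 Ab2 C3
That's a consistent down a 4th shift per cell, and no other grouping gives one.

6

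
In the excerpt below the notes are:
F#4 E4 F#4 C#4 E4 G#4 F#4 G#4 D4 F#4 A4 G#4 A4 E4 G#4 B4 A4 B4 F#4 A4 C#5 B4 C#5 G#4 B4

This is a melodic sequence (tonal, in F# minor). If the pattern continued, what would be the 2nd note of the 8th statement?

E5

The unit is 5 notes. Position-2 pitches of the 5 shown cells: E4, F#4, G#4, A4, B4.
Carrying that up a 2nd forward: C#5 → D5 → E5.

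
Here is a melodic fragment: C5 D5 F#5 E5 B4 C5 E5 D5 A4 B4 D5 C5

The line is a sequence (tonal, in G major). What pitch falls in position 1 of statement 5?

F#4

The unit is 4 notes. Position-1 pitches of the 3 shown cells: C5, B4, A4.
Carrying that down a 2nd forward: G4 → F#4.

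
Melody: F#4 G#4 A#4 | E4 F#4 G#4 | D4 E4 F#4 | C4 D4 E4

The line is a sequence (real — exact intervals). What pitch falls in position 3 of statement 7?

With 3-note cells, note 3 of each statement runs A#4, G#4, F#4, E4.
Carrying that down a 2nd forward: D4 → C4 → Bb3.

Bb3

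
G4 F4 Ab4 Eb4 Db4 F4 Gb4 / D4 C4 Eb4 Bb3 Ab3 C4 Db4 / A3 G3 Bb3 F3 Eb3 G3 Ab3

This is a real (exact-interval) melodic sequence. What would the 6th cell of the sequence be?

The 7-note cells begin on G4, D4, A3 — each down a 4th from the last.
Extending down a 4th: E3 → B2 → F#2.
So cell 6 is F#2 E2 G2 D2 C2 E2 F2.

F#2 E2 G2 D2 C2 E2 F2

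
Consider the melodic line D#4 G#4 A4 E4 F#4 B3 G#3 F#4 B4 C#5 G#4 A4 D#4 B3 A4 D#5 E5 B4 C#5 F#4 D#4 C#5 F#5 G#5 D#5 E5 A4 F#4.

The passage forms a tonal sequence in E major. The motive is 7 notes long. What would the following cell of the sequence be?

Taking 7-note groups, the heads are D#4, F#4, A4, C#5: the pattern moves up a 3rd.
So cell 5 is E5 A5 B5 F#5 G#5 C#5 A4.

E5 A5 B5 F#5 G#5 C#5 A4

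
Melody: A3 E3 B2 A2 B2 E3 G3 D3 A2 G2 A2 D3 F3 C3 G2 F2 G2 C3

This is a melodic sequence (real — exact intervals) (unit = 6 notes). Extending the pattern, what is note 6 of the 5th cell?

Ab2

The unit is 6 notes. Position-6 pitches of the 3 shown cells: E3, D3, C3.
Each moves down a 2nd. Continuing: Bb2 → Ab2.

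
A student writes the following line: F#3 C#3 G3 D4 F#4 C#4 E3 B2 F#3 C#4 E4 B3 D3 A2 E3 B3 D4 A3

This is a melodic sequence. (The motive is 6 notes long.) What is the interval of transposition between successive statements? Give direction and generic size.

down a 2nd

With a 6-note motive the entries are F#3, E3, D3, each down a 2nd from the previous.
From F#3 to E3: down a 2nd.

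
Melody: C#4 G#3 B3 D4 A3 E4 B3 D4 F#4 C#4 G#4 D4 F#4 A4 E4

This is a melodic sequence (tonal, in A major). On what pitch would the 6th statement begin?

Taking 5-note groups, the heads are C#4, E4, G#4: the pattern moves up a 3rd.
Continuing: B4 → D5 → F#5. Statement 6 starts on F#5.

F#5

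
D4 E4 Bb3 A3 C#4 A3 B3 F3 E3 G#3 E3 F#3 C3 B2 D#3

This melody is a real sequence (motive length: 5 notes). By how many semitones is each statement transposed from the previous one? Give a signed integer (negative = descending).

-5

The 5-note cells begin on D4, A3, E3 — each down a 4th from the last.
Counting half-steps from D4 to A3: -5.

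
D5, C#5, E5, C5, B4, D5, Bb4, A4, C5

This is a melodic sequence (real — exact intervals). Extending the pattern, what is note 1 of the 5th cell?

With 3-note cells, note 1 of each statement runs D5, C5, Bb4.
Each moves down a 2nd. Continuing: Ab4 → Gb4.

Gb4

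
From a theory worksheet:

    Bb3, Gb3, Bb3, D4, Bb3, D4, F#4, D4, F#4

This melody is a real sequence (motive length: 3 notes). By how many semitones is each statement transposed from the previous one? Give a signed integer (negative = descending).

Taking 3-note groups, the heads are Bb3, D4, F#4: the pattern moves up a 3rd.
Bb3 to D4 spans +4 semitones.

4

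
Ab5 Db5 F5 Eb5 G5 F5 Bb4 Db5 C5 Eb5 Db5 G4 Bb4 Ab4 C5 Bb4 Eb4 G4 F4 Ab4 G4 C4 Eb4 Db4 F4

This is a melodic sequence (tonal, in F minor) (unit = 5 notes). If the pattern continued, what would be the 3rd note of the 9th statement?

With 5-note cells, note 3 of each statement runs F5, Db5, Bb4, G4, Eb4.
Each moves down a 3rd. Continuing: C4 → Ab3 → F3 → Db3.

Db3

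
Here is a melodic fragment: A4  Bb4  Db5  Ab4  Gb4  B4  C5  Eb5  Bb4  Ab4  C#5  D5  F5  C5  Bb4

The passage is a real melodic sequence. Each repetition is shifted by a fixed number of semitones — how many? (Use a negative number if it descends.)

2

Unit = 5 notes; the statements start on A4, B4, C#5, moving up a 2nd each time.
A4 to B4 spans +2 semitones.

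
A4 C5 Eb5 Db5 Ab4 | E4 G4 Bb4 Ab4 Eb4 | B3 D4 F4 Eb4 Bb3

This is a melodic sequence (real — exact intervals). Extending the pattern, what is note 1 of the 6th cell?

G#2

With 5-note cells, note 1 of each statement runs A4, E4, B3.
Carrying that down a 4th forward: F#3 → C#3 → G#2.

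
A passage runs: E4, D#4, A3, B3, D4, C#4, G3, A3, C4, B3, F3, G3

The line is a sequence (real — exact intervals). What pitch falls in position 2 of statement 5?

G3

Grouping in 4s, the 2nd note of each cell is D#4, C#4, B3.
Carrying that down a 2nd forward: A3 → G3.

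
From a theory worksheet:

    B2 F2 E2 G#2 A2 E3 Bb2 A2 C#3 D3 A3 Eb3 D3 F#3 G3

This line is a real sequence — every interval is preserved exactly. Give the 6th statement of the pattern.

C5 Gb4 F4 A4 Bb4

The 5-note cells begin on B2, E3, A3 — each up a 4th from the last.
Carrying on: D4 → G4 → C5.
Statement 6 starts on C5 and keeps the same exact contour: C5 Gb4 F4 A4 Bb4.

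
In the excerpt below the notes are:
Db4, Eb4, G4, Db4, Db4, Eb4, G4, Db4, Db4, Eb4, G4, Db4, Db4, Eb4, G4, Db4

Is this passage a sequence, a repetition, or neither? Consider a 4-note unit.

Each 4-note cell is identical (Db4 Eb4 G4 Db4), restated at the same pitch.

repetition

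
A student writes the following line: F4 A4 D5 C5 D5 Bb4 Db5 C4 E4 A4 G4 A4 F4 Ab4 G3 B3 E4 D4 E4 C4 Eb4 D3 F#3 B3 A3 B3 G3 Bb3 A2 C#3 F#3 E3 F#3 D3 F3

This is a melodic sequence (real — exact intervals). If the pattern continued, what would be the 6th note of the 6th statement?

A2

Grouping in 7s, the 6th note of each cell is Bb4, F4, C4, G3, D3.
From D3, down a 4th gives A2.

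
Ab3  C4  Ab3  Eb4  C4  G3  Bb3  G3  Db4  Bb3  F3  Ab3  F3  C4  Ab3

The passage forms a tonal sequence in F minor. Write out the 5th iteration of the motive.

Db3 F3 Db3 Ab3 F3

Unit = 5 notes; the statements start on Ab3, G3, F3, moving down a 2nd each time.
Continuing the starts: Eb3 → Db3.
From Db3 the diatonic shape gives Db3 F3 Db3 Ab3 F3.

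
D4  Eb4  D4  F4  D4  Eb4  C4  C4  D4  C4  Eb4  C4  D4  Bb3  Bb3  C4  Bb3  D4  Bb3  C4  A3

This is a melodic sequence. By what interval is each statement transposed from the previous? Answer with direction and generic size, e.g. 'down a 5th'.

down a 2nd

Unit = 7 notes; the statements start on D4, C4, Bb3, moving down a 2nd each time.
D4 to C4 is down a 2nd.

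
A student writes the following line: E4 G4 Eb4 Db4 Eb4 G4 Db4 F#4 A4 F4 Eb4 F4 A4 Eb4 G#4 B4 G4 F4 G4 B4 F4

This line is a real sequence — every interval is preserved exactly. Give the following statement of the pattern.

The 7-note cells begin on E4, F#4, G#4 — each up a 2nd from the last.
So cell 4 is A#4 C#5 A4 G4 A4 C#5 G4.

A#4 C#5 A4 G4 A4 C#5 G4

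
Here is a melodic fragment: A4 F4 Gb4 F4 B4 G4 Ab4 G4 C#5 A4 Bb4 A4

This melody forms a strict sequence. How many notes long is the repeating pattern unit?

12 notes total. Splitting into 3 groups of 4:
A4 F4 Gb4 F4 | B4 G4 Ab4 G4 | C#5 A4 Bb4 A4
That's a consistent up a 2nd shift per cell, and no other grouping gives one.

4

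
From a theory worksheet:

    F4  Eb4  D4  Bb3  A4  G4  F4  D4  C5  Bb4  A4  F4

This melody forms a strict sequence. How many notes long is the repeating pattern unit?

There are 12 notes; a 4-note unit gives 3 cells:
F4 Eb4 D4 Bb3 | A4 G4 F4 D4 | C5 Bb4 A4 F4
Each cell is the previous one up a 3rd — so the unit is 4 notes.

4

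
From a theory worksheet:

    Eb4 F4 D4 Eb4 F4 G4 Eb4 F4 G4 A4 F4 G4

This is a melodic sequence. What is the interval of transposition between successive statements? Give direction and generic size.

up a 2nd

The 4-note cells begin on Eb4, F4, G4 — each up a 2nd from the last.
From Eb4 to F4: up a 2nd.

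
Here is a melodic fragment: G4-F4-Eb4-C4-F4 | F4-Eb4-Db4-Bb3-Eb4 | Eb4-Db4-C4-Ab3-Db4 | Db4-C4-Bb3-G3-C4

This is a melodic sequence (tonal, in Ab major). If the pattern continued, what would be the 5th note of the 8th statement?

F3

The unit is 5 notes. Position-5 pitches of the 4 shown cells: F4, Eb4, Db4, C4.
Extending down a 2nd: Bb3 → Ab3 → G3 → F3.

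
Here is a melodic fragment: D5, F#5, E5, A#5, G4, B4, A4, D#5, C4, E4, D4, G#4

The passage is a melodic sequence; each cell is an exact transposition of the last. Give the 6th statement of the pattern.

The 4-note cells begin on D5, G4, C4 — each down a 5th from the last.
Continuing the starts: F3 → Bb2 → Eb2.
So cell 6 is Eb2 G2 F2 B2.

Eb2 G2 F2 B2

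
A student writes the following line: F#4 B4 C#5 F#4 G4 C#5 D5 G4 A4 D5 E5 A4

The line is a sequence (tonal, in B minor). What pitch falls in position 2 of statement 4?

Grouping in 4s, the 2nd note of each cell is B4, C#5, D5.
From D5, up a 2nd gives E5.

E5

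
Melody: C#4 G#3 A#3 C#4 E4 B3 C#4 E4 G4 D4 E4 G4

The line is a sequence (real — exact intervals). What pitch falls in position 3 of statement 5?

Bb4

Grouping in 4s, the 3rd note of each cell is A#3, C#4, E4.
Each moves up a 3rd. Continuing: G4 → Bb4.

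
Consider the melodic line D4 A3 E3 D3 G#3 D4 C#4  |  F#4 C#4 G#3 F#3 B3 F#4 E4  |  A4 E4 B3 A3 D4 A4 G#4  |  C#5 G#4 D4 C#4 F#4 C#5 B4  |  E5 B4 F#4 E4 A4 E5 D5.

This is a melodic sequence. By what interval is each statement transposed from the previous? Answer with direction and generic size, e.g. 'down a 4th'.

The 7-note cells begin on D4, F#4, A4, C#5, E5 — each up a 3rd from the last.
D4 to F#4 is up a 3rd.

up a 3rd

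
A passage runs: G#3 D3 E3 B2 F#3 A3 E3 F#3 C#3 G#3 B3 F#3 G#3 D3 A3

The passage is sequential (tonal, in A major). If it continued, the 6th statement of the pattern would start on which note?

E4

With a 5-note motive the entries are G#3, A3, B3, each up a 2nd from the previous.
Continuing: C#4 → D4 → E4. Statement 6 starts on E4.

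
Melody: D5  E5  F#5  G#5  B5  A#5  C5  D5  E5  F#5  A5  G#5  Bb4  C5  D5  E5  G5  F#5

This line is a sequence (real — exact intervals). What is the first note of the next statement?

Taking 6-note groups, the heads are D5, C5, Bb4: the pattern moves down a 2nd.
One more step down a 2nd gives Ab4.

Ab4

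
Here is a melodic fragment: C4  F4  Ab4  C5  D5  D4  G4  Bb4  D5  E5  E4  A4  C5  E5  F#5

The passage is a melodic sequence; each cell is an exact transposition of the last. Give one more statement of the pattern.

Unit = 5 notes; the statements start on C4, D4, E4, moving up a 2nd each time.
So cell 4 is F#4 B4 D5 F#5 G#5.

F#4 B4 D5 F#5 G#5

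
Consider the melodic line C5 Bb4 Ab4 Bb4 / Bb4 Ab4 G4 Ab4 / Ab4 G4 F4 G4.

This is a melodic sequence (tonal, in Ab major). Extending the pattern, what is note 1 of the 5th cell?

With 4-note cells, note 1 of each statement runs C5, Bb4, Ab4.
Each moves down a 2nd. Continuing: G4 → F4.

F4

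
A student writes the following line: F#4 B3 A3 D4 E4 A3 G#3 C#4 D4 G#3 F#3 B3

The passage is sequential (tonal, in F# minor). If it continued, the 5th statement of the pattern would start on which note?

The 4-note cells begin on F#4, E4, D4 — each down a 2nd from the last.
Extending the heads down a 2nd: C#4 → B3.

B3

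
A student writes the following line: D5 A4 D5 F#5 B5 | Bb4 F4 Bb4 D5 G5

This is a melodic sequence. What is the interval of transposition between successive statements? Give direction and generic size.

down a 3rd

With a 5-note motive the entries are D5, Bb4, each down a 3rd from the previous.
From D5 to Bb4: down a 3rd.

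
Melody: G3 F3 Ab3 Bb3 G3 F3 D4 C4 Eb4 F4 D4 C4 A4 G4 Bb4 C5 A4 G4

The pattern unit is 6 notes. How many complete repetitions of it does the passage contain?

18 notes in groups of 6 gives 18/6 = 3 statements.
Starts: G3, D4, A4 — each up a 5th.

3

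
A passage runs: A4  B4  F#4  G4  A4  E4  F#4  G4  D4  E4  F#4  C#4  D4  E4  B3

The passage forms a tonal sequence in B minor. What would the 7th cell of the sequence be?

B3 C#4 G3

The 3-note cells begin on A4, G4, F#4, E4, D4 — each down a 2nd from the last.
Extending down a 2nd: C#4 → B3.
Statement 7 starts on B3 and keeps the same diatonic contour: B3 C#4 G3.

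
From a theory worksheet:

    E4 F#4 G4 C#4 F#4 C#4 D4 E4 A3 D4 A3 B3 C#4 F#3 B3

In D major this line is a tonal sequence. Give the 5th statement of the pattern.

With a 5-note motive the entries are E4, C#4, A3, each down a 3rd from the previous.
Continuing the starts: F#3 → D3.
Statement 5 starts on D3 and keeps the same diatonic contour: D3 E3 F#3 B2 E3.

D3 E3 F#3 B2 E3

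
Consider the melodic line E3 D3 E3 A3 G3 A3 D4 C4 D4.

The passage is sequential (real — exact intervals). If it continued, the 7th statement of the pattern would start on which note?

Bb5

The 3-note cells begin on E3, A3, D4 — each up a 4th from the last.
Extending the heads up a 4th: G4 → C5 → F5 → Bb5.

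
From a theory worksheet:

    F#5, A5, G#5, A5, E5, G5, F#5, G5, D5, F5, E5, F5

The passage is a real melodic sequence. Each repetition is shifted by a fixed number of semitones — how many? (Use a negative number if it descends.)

-2

Unit = 4 notes; the statements start on F#5, E5, D5, moving down a 2nd each time.
F#5 to E5 spans -2 semitones.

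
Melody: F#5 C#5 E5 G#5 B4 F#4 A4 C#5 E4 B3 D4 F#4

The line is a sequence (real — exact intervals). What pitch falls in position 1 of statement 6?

G2

The unit is 4 notes. Position-1 pitches of the 3 shown cells: F#5, B4, E4.
Each moves down a 5th. Continuing: A3 → D3 → G2.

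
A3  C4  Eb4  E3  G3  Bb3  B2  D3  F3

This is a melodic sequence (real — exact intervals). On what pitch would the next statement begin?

F#2

With a 3-note motive the entries are A3, E3, B2, each down a 4th from the previous.
One more step down a 4th gives F#2.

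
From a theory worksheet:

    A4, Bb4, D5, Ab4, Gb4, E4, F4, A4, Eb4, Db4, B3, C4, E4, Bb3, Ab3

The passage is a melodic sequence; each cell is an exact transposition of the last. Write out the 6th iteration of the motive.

With a 5-note motive the entries are A4, E4, B3, each down a 4th from the previous.
Carrying on: F#3 → C#3 → G#2.
Statement 6 starts on G#2 and keeps the same exact contour: G#2 A2 C#3 G2 F2.

G#2 A2 C#3 G2 F2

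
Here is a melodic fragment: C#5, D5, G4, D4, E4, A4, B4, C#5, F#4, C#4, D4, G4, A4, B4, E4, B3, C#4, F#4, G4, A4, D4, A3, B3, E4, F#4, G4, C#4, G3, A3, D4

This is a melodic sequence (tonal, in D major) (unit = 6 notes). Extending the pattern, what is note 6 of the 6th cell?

C#4

The unit is 6 notes. Position-6 pitches of the 5 shown cells: A4, G4, F#4, E4, D4.
From D4, down a 2nd gives C#4.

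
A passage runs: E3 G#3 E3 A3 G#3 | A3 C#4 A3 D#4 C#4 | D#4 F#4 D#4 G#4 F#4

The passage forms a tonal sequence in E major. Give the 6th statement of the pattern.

F#5 A5 F#5 B5 A5

With a 5-note motive the entries are E3, A3, D#4, each up a 4th from the previous.
Extending up a 4th: G#4 → C#5 → F#5.
Statement 6 starts on F#5 and keeps the same diatonic contour: F#5 A5 F#5 B5 A5.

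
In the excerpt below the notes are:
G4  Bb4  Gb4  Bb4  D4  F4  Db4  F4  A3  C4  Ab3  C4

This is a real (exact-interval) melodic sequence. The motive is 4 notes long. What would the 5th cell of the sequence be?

The 4-note cells begin on G4, D4, A3 — each down a 4th from the last.
Extending down a 4th: E3 → B2.
From B2 the exact shape gives B2 D3 Bb2 D3.

B2 D3 Bb2 D3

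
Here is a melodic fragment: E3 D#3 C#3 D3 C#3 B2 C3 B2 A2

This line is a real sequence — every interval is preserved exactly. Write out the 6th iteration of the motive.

Taking 3-note groups, the heads are E3, D3, C3: the pattern moves down a 2nd.
Extending down a 2nd: Bb2 → Ab2 → Gb2.
Statement 6 starts on Gb2 and keeps the same exact contour: Gb2 F2 Eb2.

Gb2 F2 Eb2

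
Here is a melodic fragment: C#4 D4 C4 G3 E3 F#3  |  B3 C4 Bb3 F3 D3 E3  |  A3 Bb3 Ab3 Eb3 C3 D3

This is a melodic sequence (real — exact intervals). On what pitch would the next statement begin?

Taking 6-note groups, the heads are C#4, B3, A3: the pattern moves down a 2nd.
One more step down a 2nd gives G3.

G3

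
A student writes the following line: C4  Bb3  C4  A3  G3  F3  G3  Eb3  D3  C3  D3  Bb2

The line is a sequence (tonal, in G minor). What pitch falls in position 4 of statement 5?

Grouping in 4s, the 4th note of each cell is A3, Eb3, Bb2.
Extending down a 4th: F2 → C2.

C2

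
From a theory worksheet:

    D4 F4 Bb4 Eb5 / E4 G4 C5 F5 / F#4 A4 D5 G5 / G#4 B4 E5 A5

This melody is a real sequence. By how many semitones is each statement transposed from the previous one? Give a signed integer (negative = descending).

The 4-note cells begin on D4, E4, F#4, G#4 — each up a 2nd from the last.
D4→E4 is 64 − 62 = 2 semitones.

2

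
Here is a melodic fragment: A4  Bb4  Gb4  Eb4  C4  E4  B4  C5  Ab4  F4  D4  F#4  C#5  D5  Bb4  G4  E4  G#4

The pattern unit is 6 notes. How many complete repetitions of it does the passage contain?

3

18 notes in groups of 6 gives 18/6 = 3 statements.
Starts: A4, B4, C#5 — each up a 2nd.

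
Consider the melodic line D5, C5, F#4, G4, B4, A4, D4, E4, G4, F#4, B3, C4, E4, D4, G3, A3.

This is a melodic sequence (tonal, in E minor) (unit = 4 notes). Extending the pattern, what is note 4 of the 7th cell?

B2

With 4-note cells, note 4 of each statement runs G4, E4, C4, A3.
Each moves down a 3rd. Continuing: F#3 → D3 → B2.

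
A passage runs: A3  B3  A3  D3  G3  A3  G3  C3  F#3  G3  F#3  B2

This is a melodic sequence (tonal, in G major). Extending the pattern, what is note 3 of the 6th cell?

C3

With 4-note cells, note 3 of each statement runs A3, G3, F#3.
Carrying that down a 2nd forward: E3 → D3 → C3.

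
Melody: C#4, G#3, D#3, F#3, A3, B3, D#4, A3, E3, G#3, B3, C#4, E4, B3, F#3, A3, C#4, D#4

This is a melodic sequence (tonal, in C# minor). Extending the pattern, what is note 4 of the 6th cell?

D#4

Grouping in 6s, the 4th note of each cell is F#3, G#3, A3.
Extending up a 2nd: B3 → C#4 → D#4.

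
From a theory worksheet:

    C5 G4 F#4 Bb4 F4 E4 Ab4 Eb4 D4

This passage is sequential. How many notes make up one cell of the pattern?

3

There are 9 notes; a 3-note unit gives 3 cells:
C5 G4 F#4 | Bb4 F4 E4 | Ab4 Eb4 D4
That's a consistent down a 2nd shift per cell, and no other grouping gives one.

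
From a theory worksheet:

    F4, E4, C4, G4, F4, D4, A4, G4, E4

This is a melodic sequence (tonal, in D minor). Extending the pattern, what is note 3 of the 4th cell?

F4

The unit is 3 notes. Position-3 pitches of the 3 shown cells: C4, D4, E4.
One more up a 2nd gives F4.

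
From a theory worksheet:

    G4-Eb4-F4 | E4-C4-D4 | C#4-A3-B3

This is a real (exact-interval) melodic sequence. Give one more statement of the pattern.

A#3 F#3 G#3

With a 3-note motive the entries are G4, E4, C#4, each down a 3rd from the previous.
From A#3 the exact shape gives A#3 F#3 G#3.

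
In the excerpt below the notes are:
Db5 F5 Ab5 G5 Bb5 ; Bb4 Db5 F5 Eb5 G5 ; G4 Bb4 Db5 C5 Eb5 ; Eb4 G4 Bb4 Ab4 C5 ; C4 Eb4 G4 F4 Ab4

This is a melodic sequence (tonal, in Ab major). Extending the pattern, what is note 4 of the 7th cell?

Grouping in 5s, the 4th note of each cell is G5, Eb5, C5, Ab4, F4.
Extending down a 3rd: Db4 → Bb3.

Bb3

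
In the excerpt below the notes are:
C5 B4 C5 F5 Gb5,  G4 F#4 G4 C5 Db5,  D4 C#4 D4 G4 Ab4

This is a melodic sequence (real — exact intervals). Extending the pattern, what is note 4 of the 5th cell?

A3

With 5-note cells, note 4 of each statement runs F5, C5, G4.
Extending down a 4th: D4 → A3.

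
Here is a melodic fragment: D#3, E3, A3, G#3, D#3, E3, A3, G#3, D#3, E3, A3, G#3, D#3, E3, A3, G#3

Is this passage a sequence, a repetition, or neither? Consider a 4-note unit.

Each 4-note cell is identical (D#3 E3 A3 G#3), restated at the same pitch.

repetition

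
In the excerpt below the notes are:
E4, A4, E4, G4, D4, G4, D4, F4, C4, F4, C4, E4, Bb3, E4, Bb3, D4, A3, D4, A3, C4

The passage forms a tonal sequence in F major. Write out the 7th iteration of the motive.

F3 Bb3 F3 A3

The 4-note cells begin on E4, D4, C4, Bb3, A3 — each down a 2nd from the last.
Extending down a 2nd: G3 → F3.
Statement 7 starts on F3 and keeps the same diatonic contour: F3 Bb3 F3 A3.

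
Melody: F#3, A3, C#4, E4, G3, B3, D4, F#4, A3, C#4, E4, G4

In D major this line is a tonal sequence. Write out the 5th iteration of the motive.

Unit = 4 notes; the statements start on F#3, G3, A3, moving up a 2nd each time.
Extending up a 2nd: B3 → C#4.
Statement 5 starts on C#4 and keeps the same diatonic contour: C#4 E4 G4 B4.

C#4 E4 G4 B4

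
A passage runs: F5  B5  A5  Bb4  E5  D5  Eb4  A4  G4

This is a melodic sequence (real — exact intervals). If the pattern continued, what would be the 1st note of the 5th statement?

The unit is 3 notes. Position-1 pitches of the 3 shown cells: F5, Bb4, Eb4.
Carrying that down a 5th forward: Ab3 → Db3.

Db3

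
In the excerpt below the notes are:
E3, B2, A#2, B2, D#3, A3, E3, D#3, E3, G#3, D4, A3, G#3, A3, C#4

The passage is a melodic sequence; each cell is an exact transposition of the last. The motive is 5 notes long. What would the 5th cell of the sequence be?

With a 5-note motive the entries are E3, A3, D4, each up a 4th from the previous.
Continuing the starts: G4 → C5.
Statement 5 starts on C5 and keeps the same exact contour: C5 G4 F#4 G4 B4.

C5 G4 F#4 G4 B4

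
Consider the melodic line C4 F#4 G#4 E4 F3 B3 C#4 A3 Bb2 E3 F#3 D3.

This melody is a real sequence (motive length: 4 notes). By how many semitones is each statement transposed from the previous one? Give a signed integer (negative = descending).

With a 4-note motive the entries are C4, F3, Bb2, each down a 5th from the previous.
C4→F3 is 53 − 60 = -7 semitones.

-7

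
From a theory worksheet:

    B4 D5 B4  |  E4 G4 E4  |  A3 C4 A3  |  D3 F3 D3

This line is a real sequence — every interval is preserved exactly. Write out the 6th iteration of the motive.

C2 Eb2 C2

The 3-note cells begin on B4, E4, A3, D3 — each down a 5th from the last.
Carrying on: G2 → C2.
So cell 6 is C2 Eb2 C2.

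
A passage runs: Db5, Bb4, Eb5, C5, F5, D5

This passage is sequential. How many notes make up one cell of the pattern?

6 notes total. Splitting into 3 groups of 2:
Db5 Bb4 | Eb5 C5 | F5 D5
Each cell is the previous one up a 2nd — so the unit is 2 notes.

2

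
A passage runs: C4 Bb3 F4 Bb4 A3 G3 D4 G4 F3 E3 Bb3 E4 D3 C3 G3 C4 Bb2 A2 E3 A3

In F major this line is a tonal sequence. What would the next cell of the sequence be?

G2 F2 C3 F3

The 4-note cells begin on C4, A3, F3, D3, Bb2 — each down a 3rd from the last.
From G2 the diatonic shape gives G2 F2 C3 F3.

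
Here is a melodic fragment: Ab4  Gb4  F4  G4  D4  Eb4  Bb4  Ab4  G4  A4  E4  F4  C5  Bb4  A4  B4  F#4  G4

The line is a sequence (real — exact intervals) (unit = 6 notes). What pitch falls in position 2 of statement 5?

With 6-note cells, note 2 of each statement runs Gb4, Ab4, Bb4.
Extending up a 2nd: C5 → D5.

D5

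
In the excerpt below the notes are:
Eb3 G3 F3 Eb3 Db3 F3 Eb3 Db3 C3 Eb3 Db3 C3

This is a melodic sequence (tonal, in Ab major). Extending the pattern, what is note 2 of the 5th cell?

Grouping in 4s, the 2nd note of each cell is G3, F3, Eb3.
Each moves down a 2nd. Continuing: Db3 → C3.

C3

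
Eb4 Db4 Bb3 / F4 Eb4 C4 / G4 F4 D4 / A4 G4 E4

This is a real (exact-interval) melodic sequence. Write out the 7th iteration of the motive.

D#5 C#5 A#4

Unit = 3 notes; the statements start on Eb4, F4, G4, A4, moving up a 2nd each time.
Extending up a 2nd: B4 → C#5 → D#5.
So cell 7 is D#5 C#5 A#4.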